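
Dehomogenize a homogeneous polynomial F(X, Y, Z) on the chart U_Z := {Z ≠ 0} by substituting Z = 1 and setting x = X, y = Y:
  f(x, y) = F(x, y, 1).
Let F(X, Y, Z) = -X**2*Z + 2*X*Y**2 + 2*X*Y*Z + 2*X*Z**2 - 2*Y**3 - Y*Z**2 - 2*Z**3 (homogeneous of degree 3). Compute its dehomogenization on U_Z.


f(x, y) = -x**2 + 2*x*y**2 + 2*x*y + 2*x - 2*y**3 - y - 2

On U_Z we set Z = 1. Each monomial c·X^i·Y^j·Z^k in F becomes c·x^i·y^j·1^k = c·x^i·y^j.
Substituting Z = 1: F(X, Y, 1) = -x**2 + 2*x*y**2 + 2*x*y + 2*x - 2*y**3 - y - 2.
Note: deg(f) ≤ deg(F) = 3; strict inequality happens when F is divisible by Z (lost terms).


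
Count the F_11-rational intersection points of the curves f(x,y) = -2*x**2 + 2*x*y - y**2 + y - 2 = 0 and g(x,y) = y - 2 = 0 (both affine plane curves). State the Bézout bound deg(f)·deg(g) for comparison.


Common zeros: ∅; count = 0; Bézout bound = 2.

deg(f) = 2, deg(g) = 1, so Bézout bound = 2.
Scan x ∈ F_11. For each x, list the y ∈ F_11 with f(x, y) ≡ 0 and those with g(x, y) ≡ 0 (mod 11); the common zeros in that column are the intersection.
  x = 0: f ≡ 0 at y ∈ {5, 7}; g ≡ 0 at y ∈ {2}; common: ∅.
  x = 1: f ≡ 0 at y ∈ {6, 8}; g ≡ 0 at y ∈ {2}; common: ∅.
  x = 2: f ≡ 0 at y ∈ ∅; g ≡ 0 at y ∈ {2}; common: ∅.
  x = 3: f ≡ 0 at y ∈ ∅; g ≡ 0 at y ∈ {2}; common: ∅.
  x = 4: f ≡ 0 at y ∈ {10}; g ≡ 0 at y ∈ {2}; common: ∅.
  x = 5: f ≡ 0 at y ∈ {5, 6}; g ≡ 0 at y ∈ {2}; common: ∅.
  x = 6: f ≡ 0 at y ∈ {3, 10}; g ≡ 0 at y ∈ {2}; common: ∅.
  x = 7: f ≡ 0 at y ∈ {7, 8}; g ≡ 0 at y ∈ {2}; common: ∅.
  x = 8: f ≡ 0 at y ∈ {3}; g ≡ 0 at y ∈ {2}; common: ∅.
  x = 9: f ≡ 0 at y ∈ ∅; g ≡ 0 at y ∈ {2}; common: ∅.
  x = 10: f ≡ 0 at y ∈ ∅; g ≡ 0 at y ∈ {2}; common: ∅.
Collecting: common zeros = ∅, so the count is 0.
Comparison with the Bézout bound: 0 ≤ 2 = deg(f)·deg(g), as expected for curves with no common component (the affine F_11-count falls short of the bound because intersections may lie at infinity, over extension fields, or carry multiplicity).


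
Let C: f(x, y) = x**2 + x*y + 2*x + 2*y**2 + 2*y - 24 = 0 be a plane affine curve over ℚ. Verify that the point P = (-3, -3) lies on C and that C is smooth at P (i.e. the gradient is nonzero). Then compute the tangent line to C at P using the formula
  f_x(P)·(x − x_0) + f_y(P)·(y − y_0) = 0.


Tangent line at P: -7*x - 13*y - 60 = 0.

Step 1: f(-3, -3) = 0, so P lies on C.
Step 2: partial derivatives
  f_x(x, y) = 2*x + y + 2, f_y(x, y) = x + 4*y + 2.
  f_x(P) = -7, f_y(P) = -13 (gradient nonzero, so P is smooth).
Step 3: tangent line at P: -7·(x − -3) + -13·(y − -3) = 0.
Expanding: -7*x - 13*y - 60 = 0.


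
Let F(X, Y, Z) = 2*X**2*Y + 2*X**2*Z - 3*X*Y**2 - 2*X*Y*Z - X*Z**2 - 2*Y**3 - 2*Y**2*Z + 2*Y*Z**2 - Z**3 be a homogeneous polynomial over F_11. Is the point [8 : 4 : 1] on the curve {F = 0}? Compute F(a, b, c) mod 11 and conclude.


F(8,4,1) ≡ 9 (mod 11); P is NOT on the curve.

Evaluate F(8, 4, 1) term-by-term (mod 11).
  2*X**2*Y ↦ 2·64·4·1 = 512
  2*X**2*Z ↦ 2·64·1·1 = 128
  -3*X*Y**2 ↦ -3·8·16·1 = -384
  -2*X*Y*Z ↦ -2·8·4·1 = -64
  -X*Z**2 ↦ -1·8·1·1 = -8
  -2*Y**3 ↦ -2·1·64·1 = -128
  -2*Y**2*Z ↦ -2·1·16·1 = -32
  2*Y*Z**2 ↦ 2·1·4·1 = 8
  -Z**3 ↦ -1·1·1·1 = -1
Sum: F(8, 4, 1) = (512) + (128) + (-384) + (-64) + (-8) + (-128) + (-32) + (8) + (-1) = 31.
Reducing mod 11: 31 ≡ 9 (mod 11).
Since F(a, b, c) ≡ 9 ≠ 0 (mod 11), P does NOT lie on the curve.


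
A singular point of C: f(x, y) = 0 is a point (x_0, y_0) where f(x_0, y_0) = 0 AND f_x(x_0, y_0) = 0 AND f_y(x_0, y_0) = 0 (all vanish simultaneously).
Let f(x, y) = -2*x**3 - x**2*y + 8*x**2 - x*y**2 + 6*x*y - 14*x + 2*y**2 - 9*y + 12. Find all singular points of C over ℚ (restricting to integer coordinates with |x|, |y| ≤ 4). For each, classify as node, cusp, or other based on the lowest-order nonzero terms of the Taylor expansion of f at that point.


Singular points: {(1, 2)}; classification: cusp.

Compute partial derivatives:
  f_x = -6*x**2 - 2*x*y + 16*x - y**2 + 6*y - 14.
  f_y = -x**2 - 2*x*y + 6*x + 4*y - 9.
Scan x_0 ∈ {−4, ..., 4}. For each x_0, f_y(x_0, y) is a polynomial in y; find its integer roots y ∈ {−4, ..., 4}, then test f_x and f at those candidates.
  x = -4: f_y(-4, y) = 12*y - 49; no integer root y with |y| ≤ 4.
  x = -3: f_y(-3, y) = 10*y - 36; no integer root y with |y| ≤ 4.
  x = -2: f_y(-2, y) = 8*y - 25; no integer root y with |y| ≤ 4.
  x = -1: f_y(-1, y) = 6*y - 16; no integer root y with |y| ≤ 4.
  x = 0: f_y(0, y) = 4*y - 9; no integer root y with |y| ≤ 4.
  x = 1: f_y(1, y) = 2*y - 4; vanishes at y ∈ {2}. (1, 2): f_x = 0, f = 0 — SINGULAR.
  x = 2: f_y(2, y) = -1; no integer root y with |y| ≤ 4.
  x = 3: f_y(3, y) = -2*y; vanishes at y ∈ {0}. (3, 0): f_x = -20 ≠ 0.
  x = 4: f_y(4, y) = -4*y - 1; no integer root y with |y| ≤ 4.
Only singular point on the grid: (1, 2).
Classify: substitute x = 1 + u, y = 2 + v and expand: f = -2*u**3 - u**2*v - u*v**2 + v**2.
No constant or linear terms (consistent with a singular point). Quadratic part: v**2. Cubic part: -2*u**3 - u**2*v - u*v**2.
The quadratic part v**2 is a perfect square, so there is a single (double) tangent line v = 0, i.e. y = 2. Restricting the cubic part to that line (v = 0) leaves -2*u**3 ≠ 0, so f is not divisible by v and the branch is v² ≈ 2*u**3 to lowest order — this is a cusp.
Classification: cusp.


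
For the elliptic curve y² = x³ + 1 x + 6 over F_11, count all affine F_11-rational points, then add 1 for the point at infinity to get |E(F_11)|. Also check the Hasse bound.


Affine points = {(2, 4), (2, 7), (3, 5), (3, 6), (5, 2), (5, 9), (7, 2), (7, 9), (8, 3), (8, 8), (10, 2), (10, 9)}; affine count = 12; |E(F_11)| = 13.

Discriminant check: Δ ∝ 4a³ + 27b² = 4·1³ + 27·6² = 4·1 + 27·36 ≡ 8 (mod 11). Nonzero ⇒ E is nonsingular.
For each x ∈ F_11, compute rhs = x³ + 1·x + 6 mod 11, then count y ∈ F_11 with y² ≡ rhs.
  x = 0: rhs = 6, matching y values: none (0 points).
  x = 1: rhs = 8, matching y values: none (0 points).
  x = 2: rhs = 5, matching y values: 4, 7 (2 points).
  x = 3: rhs = 3, matching y values: 5, 6 (2 points).
  x = 4: rhs = 8, matching y values: none (0 points).
  x = 5: rhs = 4, matching y values: 2, 9 (2 points).
  x = 6: rhs = 8, matching y values: none (0 points).
  x = 7: rhs = 4, matching y values: 2, 9 (2 points).
  x = 8: rhs = 9, matching y values: 3, 8 (2 points).
  x = 9: rhs = 7, matching y values: none (0 points).
  x = 10: rhs = 4, matching y values: 2, 9 (2 points).
Total affine count: 12.
Full point count |E(F_11)| = 12 + 1 = 13.
Hasse bound: |13 − (11+1)| = |1| = 1 ≤ 2√11 ≈ 6.6332 ✓.


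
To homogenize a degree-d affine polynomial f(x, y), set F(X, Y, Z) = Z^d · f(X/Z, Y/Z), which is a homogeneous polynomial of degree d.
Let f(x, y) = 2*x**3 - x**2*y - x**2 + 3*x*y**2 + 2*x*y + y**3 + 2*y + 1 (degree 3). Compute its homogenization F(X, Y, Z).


F(X, Y, Z) = 2*X**3 - X**2*Y - X**2*Z + 3*X*Y**2 + 2*X*Y*Z + Y**3 + 2*Y*Z**2 + Z**3

deg(f) = 3.
Substitute x = X/Z, y = Y/Z into f, then multiply by Z^3.
  monomial 2·x^3·y^0 ↦ 2·X^3·Y^0·Z^0.
  monomial -1·x^2·y^1 ↦ -1·X^2·Y^1·Z^0.
  monomial -1·x^2·y^0 ↦ -1·X^2·Y^0·Z^1.
  monomial 3·x^1·y^2 ↦ 3·X^1·Y^2·Z^0.
  monomial 2·x^1·y^1 ↦ 2·X^1·Y^1·Z^1.
  monomial 1·x^0·y^3 ↦ 1·X^0·Y^3·Z^0.
  monomial 2·x^0·y^1 ↦ 2·X^0·Y^1·Z^2.
  monomial 1·x^0·y^0 ↦ 1·X^0·Y^0·Z^3.
Collecting: F(X, Y, Z) = 2*X**3 - X**2*Y - X**2*Z + 3*X*Y**2 + 2*X*Y*Z + Y**3 + 2*Y*Z**2 + Z**3.


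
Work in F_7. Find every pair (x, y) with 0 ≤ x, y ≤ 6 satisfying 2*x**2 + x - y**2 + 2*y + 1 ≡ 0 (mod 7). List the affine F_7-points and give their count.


Affine F_7-points: {(0, 4), (0, 5), (3, 4), (3, 5), (5, 0), (5, 2)}; count = 6.

For each of the 49 pairs (x, y) ∈ F_7², evaluate f(x, y) mod 7. Record the zeros.
  x = 0: [0↦1, 1↦2, 2↦1, 3↦5, 4↦0, 5↦0, 6↦5]  zeros at y ∈ {4, 5}
  x = 1: [0↦4, 1↦5, 2↦4, 3↦1, 4↦3, 5↦3, 6↦1]  zeros at y ∈ ∅
  x = 2: [0↦4, 1↦5, 2↦4, 3↦1, 4↦3, 5↦3, 6↦1]  zeros at y ∈ ∅
  x = 3: [0↦1, 1↦2, 2↦1, 3↦5, 4↦0, 5↦0, 6↦5]  zeros at y ∈ {4, 5}
  x = 4: [0↦2, 1↦3, 2↦2, 3↦6, 4↦1, 5↦1, 6↦6]  zeros at y ∈ ∅
  x = 5: [0↦0, 1↦1, 2↦0, 3↦4, 4↦6, 5↦6, 6↦4]  zeros at y ∈ {0, 2}
  x = 6: [0↦2, 1↦3, 2↦2, 3↦6, 4↦1, 5↦1, 6↦6]  zeros at y ∈ ∅
Collecting zeros: affine points = {(0, 4), (0, 5), (3, 4), (3, 5), (5, 0), (5, 2)}.
Total count |C(F_7)_aff| = 6.


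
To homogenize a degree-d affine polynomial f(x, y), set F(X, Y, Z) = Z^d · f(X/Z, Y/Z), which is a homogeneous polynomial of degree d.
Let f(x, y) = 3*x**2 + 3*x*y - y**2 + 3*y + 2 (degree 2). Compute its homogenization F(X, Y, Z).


F(X, Y, Z) = 3*X**2 + 3*X*Y - Y**2 + 3*Y*Z + 2*Z**2

deg(f) = 2.
Substitute x = X/Z, y = Y/Z into f, then multiply by Z^2.
  monomial 3·x^2·y^0 ↦ 3·X^2·Y^0·Z^0.
  monomial 3·x^1·y^1 ↦ 3·X^1·Y^1·Z^0.
  monomial -1·x^0·y^2 ↦ -1·X^0·Y^2·Z^0.
  monomial 3·x^0·y^1 ↦ 3·X^0·Y^1·Z^1.
  monomial 2·x^0·y^0 ↦ 2·X^0·Y^0·Z^2.
Collecting: F(X, Y, Z) = 3*X**2 + 3*X*Y - Y**2 + 3*Y*Z + 2*Z**2.


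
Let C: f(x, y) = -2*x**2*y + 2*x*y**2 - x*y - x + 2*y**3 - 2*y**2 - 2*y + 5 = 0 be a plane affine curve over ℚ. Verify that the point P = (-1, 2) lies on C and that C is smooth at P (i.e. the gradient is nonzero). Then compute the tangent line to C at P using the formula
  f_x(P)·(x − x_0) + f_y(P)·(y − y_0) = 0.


Tangent line at P: 13*x + 5*y + 3 = 0.

Step 1: f(-1, 2) = 0, so P lies on C.
Step 2: partial derivatives
  f_x(x, y) = -4*x*y + 2*y**2 - y - 1, f_y(x, y) = -2*x**2 + 4*x*y - x + 6*y**2 - 4*y - 2.
  f_x(P) = 13, f_y(P) = 5 (gradient nonzero, so P is smooth).
Step 3: tangent line at P: 13·(x − -1) + 5·(y − 2) = 0.
Expanding: 13*x + 5*y + 3 = 0.


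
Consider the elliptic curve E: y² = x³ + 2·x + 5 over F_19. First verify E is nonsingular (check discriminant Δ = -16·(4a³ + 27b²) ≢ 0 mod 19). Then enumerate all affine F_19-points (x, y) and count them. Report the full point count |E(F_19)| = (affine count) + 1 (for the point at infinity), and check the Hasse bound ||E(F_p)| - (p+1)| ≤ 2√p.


Affine points = {(0, 9), (0, 10), (2, 6), (2, 13), (3, 0), (4, 1), (4, 18), (5, 8), (5, 11), (6, 9), (6, 10), (7, 1), (7, 18), (8, 1), (8, 18), (9, 7), (9, 12), (11, 3), (11, 16), (12, 3), (12, 16), (13, 9), (13, 10), (15, 3), (15, 16)}; affine count = 25; |E(F_19)| = 26.

Discriminant check: Δ ∝ 4a³ + 27b² = 4·2³ + 27·5² = 4·8 + 27·25 ≡ 4 (mod 19). Nonzero ⇒ E is nonsingular.
For each x ∈ F_19, compute rhs = x³ + 2·x + 5 mod 19, then count y ∈ F_19 with y² ≡ rhs.
  x = 0: rhs = 5, matching y values: 9, 10 (2 points).
  x = 1: rhs = 8, matching y values: none (0 points).
  x = 2: rhs = 17, matching y values: 6, 13 (2 points).
  x = 3: rhs = 0, matching y values: 0 (1 points).
  x = 4: rhs = 1, matching y values: 1, 18 (2 points).
  x = 5: rhs = 7, matching y values: 8, 11 (2 points).
  x = 6: rhs = 5, matching y values: 9, 10 (2 points).
  x = 7: rhs = 1, matching y values: 1, 18 (2 points).
  x = 8: rhs = 1, matching y values: 1, 18 (2 points).
  x = 9: rhs = 11, matching y values: 7, 12 (2 points).
  x = 10: rhs = 18, matching y values: none (0 points).
  x = 11: rhs = 9, matching y values: 3, 16 (2 points).
  x = 12: rhs = 9, matching y values: 3, 16 (2 points).
  x = 13: rhs = 5, matching y values: 9, 10 (2 points).
  x = 14: rhs = 3, matching y values: none (0 points).
  x = 15: rhs = 9, matching y values: 3, 16 (2 points).
  x = 16: rhs = 10, matching y values: none (0 points).
  x = 17: rhs = 12, matching y values: none (0 points).
  x = 18: rhs = 2, matching y values: none (0 points).
Total affine count: 25.
Full point count |E(F_19)| = 25 + 1 = 26.
Hasse bound: |26 − (19+1)| = |6| = 6 ≤ 2√19 ≈ 8.7178 ✓.


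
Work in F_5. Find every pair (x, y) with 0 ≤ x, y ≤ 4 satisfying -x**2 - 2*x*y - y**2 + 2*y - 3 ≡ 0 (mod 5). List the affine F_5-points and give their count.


Affine F_5-points: {(1, 1), (1, 4), (2, 1), (2, 2), (4, 2)}; count = 5.

For each of the 25 pairs (x, y) ∈ F_5², evaluate f(x, y) mod 5. Record the zeros.
  x = 0: [0↦2, 1↦3, 2↦2, 3↦4, 4↦4]  zeros at y ∈ ∅
  x = 1: [0↦1, 1↦0, 2↦2, 3↦2, 4↦0]  zeros at y ∈ {1, 4}
  x = 2: [0↦3, 1↦0, 2↦0, 3↦3, 4↦4]  zeros at y ∈ {1, 2}
  x = 3: [0↦3, 1↦3, 2↦1, 3↦2, 4↦1]  zeros at y ∈ ∅
  x = 4: [0↦1, 1↦4, 2↦0, 3↦4, 4↦1]  zeros at y ∈ {2}
Collecting zeros: affine points = {(1, 1), (1, 4), (2, 1), (2, 2), (4, 2)}.
Total count |C(F_5)_aff| = 5.


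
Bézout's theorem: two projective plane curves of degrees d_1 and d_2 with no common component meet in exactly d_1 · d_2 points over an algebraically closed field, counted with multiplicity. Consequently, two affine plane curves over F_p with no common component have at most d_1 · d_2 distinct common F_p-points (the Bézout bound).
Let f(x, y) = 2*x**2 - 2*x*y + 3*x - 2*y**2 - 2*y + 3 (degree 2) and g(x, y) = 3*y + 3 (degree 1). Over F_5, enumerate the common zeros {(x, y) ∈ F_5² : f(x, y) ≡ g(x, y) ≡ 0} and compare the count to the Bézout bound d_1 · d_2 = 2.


Common zeros: {(1, 4), (4, 4)}; count = 2; Bézout bound = 2.

deg(f) = 2, deg(g) = 1, so Bézout bound = 2.
Scan x ∈ F_5. For each x, list the y ∈ F_5 with f(x, y) ≡ 0 and those with g(x, y) ≡ 0 (mod 5); the common zeros in that column are the intersection.
  x = 0: f ≡ 0 at y ∈ ∅; g ≡ 0 at y ∈ {4}; common: ∅.
  x = 1: f ≡ 0 at y ∈ {4}; g ≡ 0 at y ∈ {4}; common: {4}.
  x = 2: f ≡ 0 at y ∈ ∅; g ≡ 0 at y ∈ {4}; common: ∅.
  x = 3: f ≡ 0 at y ∈ {0, 1}; g ≡ 0 at y ∈ {4}; common: ∅.
  x = 4: f ≡ 0 at y ∈ {1, 4}; g ≡ 0 at y ∈ {4}; common: {4}.
Collecting: common zeros = {(1, 4), (4, 4)}, so the count is 2.
Comparison with the Bézout bound: 2 ≤ 2 = deg(f)·deg(g), as expected for curves with no common component (the bound is attained).


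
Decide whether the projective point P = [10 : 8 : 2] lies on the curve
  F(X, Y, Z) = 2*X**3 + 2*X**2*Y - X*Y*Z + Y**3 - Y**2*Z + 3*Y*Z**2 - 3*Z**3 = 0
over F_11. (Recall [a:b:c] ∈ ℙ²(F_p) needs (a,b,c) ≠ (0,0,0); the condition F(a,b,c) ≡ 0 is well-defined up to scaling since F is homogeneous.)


F(10,8,2) ≡ 2 (mod 11); P is NOT on the curve.

Evaluate F(10, 8, 2) term-by-term (mod 11).
  2*X**3 ↦ 2·1000·1·1 = 2000
  2*X**2*Y ↦ 2·100·8·1 = 1600
  -X*Y*Z ↦ -1·10·8·2 = -160
  Y**3 ↦ 1·1·512·1 = 512
  -Y**2*Z ↦ -1·1·64·2 = -128
  3*Y*Z**2 ↦ 3·1·8·4 = 96
  -3*Z**3 ↦ -3·1·1·8 = -24
Sum: F(10, 8, 2) = (2000) + (1600) + (-160) + (512) + (-128) + (96) + (-24) = 3896.
Reducing mod 11: 3896 ≡ 2 (mod 11).
Since F(a, b, c) ≡ 2 ≠ 0 (mod 11), P does NOT lie on the curve.


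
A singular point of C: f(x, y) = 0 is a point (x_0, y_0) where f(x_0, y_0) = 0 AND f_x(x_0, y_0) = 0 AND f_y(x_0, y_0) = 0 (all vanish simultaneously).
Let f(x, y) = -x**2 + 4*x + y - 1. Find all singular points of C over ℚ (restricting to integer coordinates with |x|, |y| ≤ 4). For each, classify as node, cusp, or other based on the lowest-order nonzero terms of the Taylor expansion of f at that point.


No singular points in the scanned grid; C is smooth there.

Compute partial derivatives:
  f_x = 4 - 2*x.
  f_y = 1.
f_y = 1 is a nonzero constant, so f_y never vanishes: no point (x, y) can satisfy f = f_x = f_y = 0. In particular no (x, y) ∈ {−4, ..., 4}² is singular; the curve is smooth.


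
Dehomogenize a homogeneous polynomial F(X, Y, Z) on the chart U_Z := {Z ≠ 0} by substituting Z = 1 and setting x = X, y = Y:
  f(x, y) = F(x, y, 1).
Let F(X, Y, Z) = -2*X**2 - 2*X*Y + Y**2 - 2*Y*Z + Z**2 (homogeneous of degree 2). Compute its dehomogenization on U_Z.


f(x, y) = -2*x**2 - 2*x*y + y**2 - 2*y + 1

On U_Z we set Z = 1. Each monomial c·X^i·Y^j·Z^k in F becomes c·x^i·y^j·1^k = c·x^i·y^j.
Substituting Z = 1: F(X, Y, 1) = -2*x**2 - 2*x*y + y**2 - 2*y + 1.
Note: deg(f) ≤ deg(F) = 2; strict inequality happens when F is divisible by Z (lost terms).


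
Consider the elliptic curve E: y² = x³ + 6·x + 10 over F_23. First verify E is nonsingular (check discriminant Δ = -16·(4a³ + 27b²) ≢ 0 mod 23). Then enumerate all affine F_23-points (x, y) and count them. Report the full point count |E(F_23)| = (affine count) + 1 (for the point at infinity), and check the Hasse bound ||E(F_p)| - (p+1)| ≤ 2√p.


Affine points = {(3, 3), (3, 20), (4, 11), (4, 12), (5, 2), (5, 21), (6, 3), (6, 20), (7, 2), (7, 21), (8, 8), (8, 15), (10, 9), (10, 14), (11, 2), (11, 21), (12, 4), (12, 19), (13, 10), (13, 13), (14, 3), (14, 20), (15, 5), (15, 18), (16, 4), (16, 19), (18, 4), (18, 19), (21, 6), (21, 17), (22, 7), (22, 16)}; affine count = 32; |E(F_23)| = 33.

Discriminant check: Δ ∝ 4a³ + 27b² = 4·6³ + 27·10² = 4·216 + 27·100 ≡ 22 (mod 23). Nonzero ⇒ E is nonsingular.
For each x ∈ F_23, compute rhs = x³ + 6·x + 10 mod 23, then count y ∈ F_23 with y² ≡ rhs.
  x = 0: rhs = 10, matching y values: none (0 points).
  x = 1: rhs = 17, matching y values: none (0 points).
  x = 2: rhs = 7, matching y values: none (0 points).
  x = 3: rhs = 9, matching y values: 3, 20 (2 points).
  x = 4: rhs = 6, matching y values: 11, 12 (2 points).
  x = 5: rhs = 4, matching y values: 2, 21 (2 points).
  x = 6: rhs = 9, matching y values: 3, 20 (2 points).
  x = 7: rhs = 4, matching y values: 2, 21 (2 points).
  x = 8: rhs = 18, matching y values: 8, 15 (2 points).
  x = 9: rhs = 11, matching y values: none (0 points).
  x = 10: rhs = 12, matching y values: 9, 14 (2 points).
  x = 11: rhs = 4, matching y values: 2, 21 (2 points).
  x = 12: rhs = 16, matching y values: 4, 19 (2 points).
  x = 13: rhs = 8, matching y values: 10, 13 (2 points).
  x = 14: rhs = 9, matching y values: 3, 20 (2 points).
  x = 15: rhs = 2, matching y values: 5, 18 (2 points).
  x = 16: rhs = 16, matching y values: 4, 19 (2 points).
  x = 17: rhs = 11, matching y values: none (0 points).
  x = 18: rhs = 16, matching y values: 4, 19 (2 points).
  x = 19: rhs = 14, matching y values: none (0 points).
  x = 20: rhs = 11, matching y values: none (0 points).
  x = 21: rhs = 13, matching y values: 6, 17 (2 points).
  x = 22: rhs = 3, matching y values: 7, 16 (2 points).
Total affine count: 32.
Full point count |E(F_23)| = 32 + 1 = 33.
Hasse bound: |33 − (23+1)| = |9| = 9 ≤ 2√23 ≈ 9.5917 ✓.


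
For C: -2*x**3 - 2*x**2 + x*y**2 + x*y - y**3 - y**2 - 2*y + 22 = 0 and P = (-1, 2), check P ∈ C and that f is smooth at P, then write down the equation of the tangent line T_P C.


Tangent line at P: 4*x - 23*y + 50 = 0.

Step 1: f(-1, 2) = 0, so P lies on C.
Step 2: partial derivatives
  f_x(x, y) = -6*x**2 - 4*x + y**2 + y, f_y(x, y) = 2*x*y + x - 3*y**2 - 2*y - 2.
  f_x(P) = 4, f_y(P) = -23 (gradient nonzero, so P is smooth).
Step 3: tangent line at P: 4·(x − -1) + -23·(y − 2) = 0.
Expanding: 4*x - 23*y + 50 = 0.


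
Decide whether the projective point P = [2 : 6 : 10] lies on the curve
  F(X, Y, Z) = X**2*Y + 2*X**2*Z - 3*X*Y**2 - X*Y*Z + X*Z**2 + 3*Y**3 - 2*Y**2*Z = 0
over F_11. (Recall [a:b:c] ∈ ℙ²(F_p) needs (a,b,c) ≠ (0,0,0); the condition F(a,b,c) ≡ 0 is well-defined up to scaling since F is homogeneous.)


F(2,6,10) ≡ 6 (mod 11); P is NOT on the curve.

Evaluate F(2, 6, 10) term-by-term (mod 11).
  X**2*Y ↦ 1·4·6·1 = 24
  2*X**2*Z ↦ 2·4·1·10 = 80
  -3*X*Y**2 ↦ -3·2·36·1 = -216
  -X*Y*Z ↦ -1·2·6·10 = -120
  X*Z**2 ↦ 1·2·1·100 = 200
  3*Y**3 ↦ 3·1·216·1 = 648
  -2*Y**2*Z ↦ -2·1·36·10 = -720
Sum: F(2, 6, 10) = (24) + (80) + (-216) + (-120) + (200) + (648) + (-720) = -104.
Reducing mod 11: -104 ≡ 6 (mod 11).
Since F(a, b, c) ≡ 6 ≠ 0 (mod 11), P does NOT lie on the curve.


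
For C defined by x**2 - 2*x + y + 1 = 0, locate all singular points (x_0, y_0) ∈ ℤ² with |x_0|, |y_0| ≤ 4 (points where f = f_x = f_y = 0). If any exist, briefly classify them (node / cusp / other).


No singular points in the scanned grid; C is smooth there.

Compute partial derivatives:
  f_x = 2*x - 2.
  f_y = 1.
f_y = 1 is a nonzero constant, so f_y never vanishes: no point (x, y) can satisfy f = f_x = f_y = 0. In particular no (x, y) ∈ {−4, ..., 4}² is singular; the curve is smooth.


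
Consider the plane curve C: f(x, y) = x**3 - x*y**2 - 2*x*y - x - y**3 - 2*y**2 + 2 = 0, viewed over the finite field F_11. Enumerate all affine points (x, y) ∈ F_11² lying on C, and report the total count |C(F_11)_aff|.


Affine F_11-points: {(0, 6), (0, 8), (1, 2), (2, 8), (4, 5), (4, 6), (5, 2), (6, 3), (7, 6), (8, 0), (8, 3), (8, 9), (9, 7), (9, 8), (10, 10)}; count = 15.

For each of the 121 pairs (x, y) ∈ F_11², evaluate f(x, y) mod 11. Record the zeros.
  x = 0: [0↦2, 1↦10, 2↦8, 3↦1, 4↦5, 5↦3, 6↦0, 7↦1, 8↦0, 9↦2, 10↦1]  zeros at y ∈ {6, 8}
  x = 1: [0↦2, 1↦7, 2↦0, 3↦8, 4↦3, 5↦1, 6↦7, 7↦4, 8↦8, 9↦2, 10↦2]  zeros at y ∈ {2}
  x = 2: [0↦8, 1↦10, 2↦9, 3↦10, 4↦7, 5↦5, 6↦9, 7↦2, 8↦0, 9↦8, 10↦9]  zeros at y ∈ {8}
  x = 3: [0↦4, 1↦3, 2↦8, 3↦2, 4↦1, 5↦10, 6↦1, 7↦1, 8↦4, 9↦4, 10↦6]  zeros at y ∈ ∅
  x = 4: [0↦7, 1↦3, 2↦3, 3↦1, 4↦2, 5↦0, 6↦0, 7↦7, 8↦4, 9↦7, 10↦10]  zeros at y ∈ {5, 6}
  x = 5: [0↦1, 1↦5, 2↦0, 3↦2, 4↦5, 5↦3, 6↦1, 7↦4, 8↦6, 9↦1, 10↦5]  zeros at y ∈ {2}
  x = 6: [0↦3, 1↦4, 2↦5, 3↦0, 4↦5, 5↦3, 6↦10, 7↦9, 8↦5, 9↦3, 10↦8]  zeros at y ∈ {3}
  x = 7: [0↦8, 1↦6, 2↦2, 3↦1, 4↦8, 5↦6, 6↦0, 7↦6, 8↦7, 9↦8, 10↦3]  zeros at y ∈ {6}
  x = 8: [0↦0, 1↦6, 2↦8, 3↦0, 4↦9, 5↦7, 6↦10, 7↦1, 8↦7, 9↦0, 10↦7]  zeros at y ∈ {0, 3, 9}
  x = 9: [0↦7, 1↦10, 2↦7, 3↦3, 4↦3, 5↦1, 6↦2, 7↦0, 8↦0, 9↦7, 10↦4]  zeros at y ∈ {7, 8}
  x = 10: [0↦2, 1↦2, 2↦5, 3↦5, 4↦7, 5↦5, 6↦4, 7↦9, 8↦3, 9↦2, 10↦0]  zeros at y ∈ {10}
Collecting zeros: affine points = {(0, 6), (0, 8), (1, 2), (2, 8), (4, 5), (4, 6), (5, 2), (6, 3), (7, 6), (8, 0), (8, 3), (8, 9), (9, 7), (9, 8), (10, 10)}.
Total count |C(F_11)_aff| = 15.


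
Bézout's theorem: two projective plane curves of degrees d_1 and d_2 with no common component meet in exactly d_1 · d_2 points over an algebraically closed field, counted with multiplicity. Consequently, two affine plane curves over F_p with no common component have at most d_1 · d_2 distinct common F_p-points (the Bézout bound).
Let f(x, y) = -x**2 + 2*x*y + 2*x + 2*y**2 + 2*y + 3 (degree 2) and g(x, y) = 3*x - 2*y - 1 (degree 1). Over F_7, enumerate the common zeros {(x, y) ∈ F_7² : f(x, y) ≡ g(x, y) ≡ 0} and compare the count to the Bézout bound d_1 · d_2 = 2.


Common zeros: ∅; count = 0; Bézout bound = 2.

deg(f) = 2, deg(g) = 1, so Bézout bound = 2.
Scan x ∈ F_7. For each x, list the y ∈ F_7 with f(x, y) ≡ 0 and those with g(x, y) ≡ 0 (mod 7); the common zeros in that column are the intersection.
  x = 0: f ≡ 0 at y ∈ {1, 5}; g ≡ 0 at y ∈ {3}; common: ∅.
  x = 1: f ≡ 0 at y ∈ ∅; g ≡ 0 at y ∈ {1}; common: ∅.
  x = 2: f ≡ 0 at y ∈ ∅; g ≡ 0 at y ∈ {6}; common: ∅.
  x = 3: f ≡ 0 at y ∈ {0, 3}; g ≡ 0 at y ∈ {4}; common: ∅.
  x = 4: f ≡ 0 at y ∈ {1}; g ≡ 0 at y ∈ {2}; common: ∅.
  x = 5: f ≡ 0 at y ∈ {3, 5}; g ≡ 0 at y ∈ {0}; common: ∅.
  x = 6: f ≡ 0 at y ∈ {0}; g ≡ 0 at y ∈ {5}; common: ∅.
Collecting: common zeros = ∅, so the count is 0.
Comparison with the Bézout bound: 0 ≤ 2 = deg(f)·deg(g), as expected for curves with no common component (the affine F_7-count falls short of the bound because intersections may lie at infinity, over extension fields, or carry multiplicity).


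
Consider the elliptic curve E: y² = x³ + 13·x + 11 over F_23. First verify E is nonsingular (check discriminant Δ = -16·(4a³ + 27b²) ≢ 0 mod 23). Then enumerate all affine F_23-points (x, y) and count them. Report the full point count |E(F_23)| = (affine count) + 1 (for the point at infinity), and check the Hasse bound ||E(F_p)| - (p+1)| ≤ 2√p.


Affine points = {(1, 5), (1, 18), (3, 10), (3, 13), (4, 9), (4, 14), (6, 11), (6, 12), (7, 10), (7, 13), (8, 11), (8, 12), (9, 11), (9, 12), (11, 6), (11, 17), (12, 3), (12, 20), (13, 10), (13, 13), (14, 4), (14, 19), (15, 4), (15, 19), (17, 4), (17, 19), (21, 0)}; affine count = 27; |E(F_23)| = 28.

Discriminant check: Δ ∝ 4a³ + 27b² = 4·13³ + 27·11² = 4·2197 + 27·121 ≡ 3 (mod 23). Nonzero ⇒ E is nonsingular.
For each x ∈ F_23, compute rhs = x³ + 13·x + 11 mod 23, then count y ∈ F_23 with y² ≡ rhs.
  x = 0: rhs = 11, matching y values: none (0 points).
  x = 1: rhs = 2, matching y values: 5, 18 (2 points).
  x = 2: rhs = 22, matching y values: none (0 points).
  x = 3: rhs = 8, matching y values: 10, 13 (2 points).
  x = 4: rhs = 12, matching y values: 9, 14 (2 points).
  x = 5: rhs = 17, matching y values: none (0 points).
  x = 6: rhs = 6, matching y values: 11, 12 (2 points).
  x = 7: rhs = 8, matching y values: 10, 13 (2 points).
  x = 8: rhs = 6, matching y values: 11, 12 (2 points).
  x = 9: rhs = 6, matching y values: 11, 12 (2 points).
  x = 10: rhs = 14, matching y values: none (0 points).
  x = 11: rhs = 13, matching y values: 6, 17 (2 points).
  x = 12: rhs = 9, matching y values: 3, 20 (2 points).
  x = 13: rhs = 8, matching y values: 10, 13 (2 points).
  x = 14: rhs = 16, matching y values: 4, 19 (2 points).
  x = 15: rhs = 16, matching y values: 4, 19 (2 points).
  x = 16: rhs = 14, matching y values: none (0 points).
  x = 17: rhs = 16, matching y values: 4, 19 (2 points).
  x = 18: rhs = 5, matching y values: none (0 points).
  x = 19: rhs = 10, matching y values: none (0 points).
  x = 20: rhs = 14, matching y values: none (0 points).
  x = 21: rhs = 0, matching y values: 0 (1 points).
  x = 22: rhs = 20, matching y values: none (0 points).
Total affine count: 27.
Full point count |E(F_23)| = 27 + 1 = 28.
Hasse bound: |28 − (23+1)| = |4| = 4 ≤ 2√23 ≈ 9.5917 ✓.


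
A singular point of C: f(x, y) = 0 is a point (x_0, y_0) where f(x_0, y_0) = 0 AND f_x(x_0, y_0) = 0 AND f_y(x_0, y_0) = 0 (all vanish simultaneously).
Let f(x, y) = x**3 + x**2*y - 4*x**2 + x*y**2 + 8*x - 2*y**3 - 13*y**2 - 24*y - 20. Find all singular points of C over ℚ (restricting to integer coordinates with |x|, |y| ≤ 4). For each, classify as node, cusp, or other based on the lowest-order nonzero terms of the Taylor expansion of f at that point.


Singular points: {(2, -2)}; classification: cusp.

Compute partial derivatives:
  f_x = 3*x**2 + 2*x*y - 8*x + y**2 + 8.
  f_y = x**2 + 2*x*y - 6*y**2 - 26*y - 24.
Scan x_0 ∈ {−4, ..., 4}. For each x_0, f_y(x_0, y) is a polynomial in y; find its integer roots y ∈ {−4, ..., 4}, then test f_x and f at those candidates.
  x = -4: f_y(-4, y) = -6*y**2 - 34*y - 8; no integer root y with |y| ≤ 4.
  x = -3: f_y(-3, y) = -6*y**2 - 32*y - 15; no integer root y with |y| ≤ 4.
  x = -2: f_y(-2, y) = -6*y**2 - 30*y - 20; no integer root y with |y| ≤ 4.
  x = -1: f_y(-1, y) = -6*y**2 - 28*y - 23; no integer root y with |y| ≤ 4.
  x = 0: f_y(0, y) = -6*y**2 - 26*y - 24; vanishes at y ∈ {-3}. (0, -3): f_x = 17 ≠ 0.
  x = 1: f_y(1, y) = -6*y**2 - 24*y - 23; no integer root y with |y| ≤ 4.
  x = 2: f_y(2, y) = -6*y**2 - 22*y - 20; vanishes at y ∈ {-2}. (2, -2): f_x = 0, f = 0 — SINGULAR.
  x = 3: f_y(3, y) = -6*y**2 - 20*y - 15; no integer root y with |y| ≤ 4.
  x = 4: f_y(4, y) = -6*y**2 - 18*y - 8; no integer root y with |y| ≤ 4.
Only singular point on the grid: (2, -2).
Classify: substitute x = 2 + u, y = -2 + v and expand: f = u**3 + u**2*v + u*v**2 - 2*v**3 + v**2.
No constant or linear terms (consistent with a singular point). Quadratic part: v**2. Cubic part: u**3 + u**2*v + u*v**2 - 2*v**3.
The quadratic part v**2 is a perfect square, so there is a single (double) tangent line v = 0, i.e. y = -2. Restricting the cubic part to that line (v = 0) leaves u**3 ≠ 0, so f is not divisible by v and the branch is v² ≈ -u**3 to lowest order — this is a cusp.
Classification: cusp.


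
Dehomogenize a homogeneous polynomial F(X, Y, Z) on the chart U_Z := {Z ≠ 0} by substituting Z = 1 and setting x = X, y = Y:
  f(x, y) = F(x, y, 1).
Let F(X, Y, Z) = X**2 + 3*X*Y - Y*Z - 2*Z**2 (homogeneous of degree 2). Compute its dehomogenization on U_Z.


f(x, y) = x**2 + 3*x*y - y - 2

On U_Z we set Z = 1. Each monomial c·X^i·Y^j·Z^k in F becomes c·x^i·y^j·1^k = c·x^i·y^j.
Substituting Z = 1: F(X, Y, 1) = x**2 + 3*x*y - y - 2.
Note: deg(f) ≤ deg(F) = 2; strict inequality happens when F is divisible by Z (lost terms).


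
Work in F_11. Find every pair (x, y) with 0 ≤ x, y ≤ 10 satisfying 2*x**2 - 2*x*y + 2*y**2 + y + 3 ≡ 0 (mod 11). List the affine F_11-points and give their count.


Affine F_11-points: {(1, 2), (1, 4), (2, 0), (2, 7), (3, 4), (4, 10), (5, 3), (5, 7), (6, 1), (6, 10), (9, 0), (9, 3)}; count = 12.

For each of the 121 pairs (x, y) ∈ F_11², evaluate f(x, y) mod 11. Record the zeros.
  x = 0: [0↦3, 1↦6, 2↦2, 3↦2, 4↦6, 5↦3, 6↦4, 7↦9, 8↦7, 9↦9, 10↦4]  zeros at y ∈ ∅
  x = 1: [0↦5, 1↦6, 2↦0, 3↦9, 4↦0, 5↦6, 6↦5, 7↦8, 8↦4, 9↦4, 10↦8]  zeros at y ∈ {2, 4}
  x = 2: [0↦0, 1↦10, 2↦2, 3↦9, 4↦9, 5↦2, 6↦10, 7↦0, 8↦5, 9↦3, 10↦5]  zeros at y ∈ {0, 7}
  x = 3: [0↦10, 1↦7, 2↦8, 3↦2, 4↦0, 5↦2, 6↦8, 7↦7, 8↦10, 9↦6, 10↦6]  zeros at y ∈ {4}
  x = 4: [0↦2, 1↦8, 2↦7, 3↦10, 4↦6, 5↦6, 6↦10, 7↦7, 8↦8, 9↦2, 10↦0]  zeros at y ∈ {10}
  x = 5: [0↦9, 1↦2, 2↦10, 3↦0, 4↦5, 5↦3, 6↦5, 7↦0, 8↦10, 9↦2, 10↦9]  zeros at y ∈ {3, 7}
  x = 6: [0↦9, 1↦0, 2↦6, 3↦5, 4↦8, 5↦4, 6↦4, 7↦8, 8↦5, 9↦6, 10↦0]  zeros at y ∈ {1, 10}
  x = 7: [0↦2, 1↦2, 2↦6, 3↦3, 4↦4, 5↦9, 6↦7, 7↦9, 8↦4, 9↦3, 10↦6]  zeros at y ∈ ∅
  x = 8: [0↦10, 1↦8, 2↦10, 3↦5, 4↦4, 5↦7, 6↦3, 7↦3, 8↦7, 9↦4, 10↦5]  zeros at y ∈ ∅
  x = 9: [0↦0, 1↦7, 2↦7, 3↦0, 4↦8, 5↦9, 6↦3, 7↦1, 8↦3, 9↦9, 10↦8]  zeros at y ∈ {0, 3}
  x = 10: [0↦5, 1↦10, 2↦8, 3↦10, 4↦5, 5↦4, 6↦7, 7↦3, 8↦3, 9↦7, 10↦4]  zeros at y ∈ ∅
Collecting zeros: affine points = {(1, 2), (1, 4), (2, 0), (2, 7), (3, 4), (4, 10), (5, 3), (5, 7), (6, 1), (6, 10), (9, 0), (9, 3)}.
Total count |C(F_11)_aff| = 12.


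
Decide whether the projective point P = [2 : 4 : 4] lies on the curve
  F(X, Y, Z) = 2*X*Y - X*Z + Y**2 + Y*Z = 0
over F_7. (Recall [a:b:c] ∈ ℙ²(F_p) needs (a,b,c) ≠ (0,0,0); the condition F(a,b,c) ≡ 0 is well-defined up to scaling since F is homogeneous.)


F(2,4,4) ≡ 5 (mod 7); P is NOT on the curve.

Evaluate F(2, 4, 4) term-by-term (mod 7).
  2*X*Y ↦ 2·2·4·1 = 16
  -X*Z ↦ -1·2·1·4 = -8
  Y**2 ↦ 1·1·16·1 = 16
  Y*Z ↦ 1·1·4·4 = 16
Sum: F(2, 4, 4) = (16) + (-8) + (16) + (16) = 40.
Reducing mod 7: 40 ≡ 5 (mod 7).
Since F(a, b, c) ≡ 5 ≠ 0 (mod 7), P does NOT lie on the curve.


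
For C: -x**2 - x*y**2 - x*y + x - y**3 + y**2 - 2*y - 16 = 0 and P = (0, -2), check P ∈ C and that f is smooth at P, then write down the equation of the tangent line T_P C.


Tangent line at P: -x - 18*y - 36 = 0.

Step 1: f(0, -2) = 0, so P lies on C.
Step 2: partial derivatives
  f_x(x, y) = -2*x - y**2 - y + 1, f_y(x, y) = -2*x*y - x - 3*y**2 + 2*y - 2.
  f_x(P) = -1, f_y(P) = -18 (gradient nonzero, so P is smooth).
Step 3: tangent line at P: -1·(x − 0) + -18·(y − -2) = 0.
Expanding: -x - 18*y - 36 = 0.


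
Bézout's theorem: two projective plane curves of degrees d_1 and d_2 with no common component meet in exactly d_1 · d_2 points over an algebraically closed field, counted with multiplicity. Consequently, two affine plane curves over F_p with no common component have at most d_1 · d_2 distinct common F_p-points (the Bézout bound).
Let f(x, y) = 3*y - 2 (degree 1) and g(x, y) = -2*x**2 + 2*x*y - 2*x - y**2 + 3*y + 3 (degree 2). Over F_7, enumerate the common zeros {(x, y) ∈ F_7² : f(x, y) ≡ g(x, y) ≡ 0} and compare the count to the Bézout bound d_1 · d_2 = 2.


Common zeros: ∅; count = 0; Bézout bound = 2.

deg(f) = 1, deg(g) = 2, so Bézout bound = 2.
Scan x ∈ F_7. For each x, list the y ∈ F_7 with f(x, y) ≡ 0 and those with g(x, y) ≡ 0 (mod 7); the common zeros in that column are the intersection.
  x = 0: f ≡ 0 at y ∈ {3}; g ≡ 0 at y ∈ {5}; common: ∅.
  x = 1: f ≡ 0 at y ∈ {3}; g ≡ 0 at y ∈ {6}; common: ∅.
  x = 2: f ≡ 0 at y ∈ {3}; g ≡ 0 at y ∈ ∅; common: ∅.
  x = 3: f ≡ 0 at y ∈ {3}; g ≡ 0 at y ∈ {0, 2}; common: ∅.
  x = 4: f ≡ 0 at y ∈ {3}; g ≡ 0 at y ∈ {5, 6}; common: ∅.
  x = 5: f ≡ 0 at y ∈ {3}; g ≡ 0 at y ∈ {2, 4}; common: ∅.
  x = 6: f ≡ 0 at y ∈ {3}; g ≡ 0 at y ∈ ∅; common: ∅.
Collecting: common zeros = ∅, so the count is 0.
Comparison with the Bézout bound: 0 ≤ 2 = deg(f)·deg(g), as expected for curves with no common component (the affine F_7-count falls short of the bound because intersections may lie at infinity, over extension fields, or carry multiplicity).


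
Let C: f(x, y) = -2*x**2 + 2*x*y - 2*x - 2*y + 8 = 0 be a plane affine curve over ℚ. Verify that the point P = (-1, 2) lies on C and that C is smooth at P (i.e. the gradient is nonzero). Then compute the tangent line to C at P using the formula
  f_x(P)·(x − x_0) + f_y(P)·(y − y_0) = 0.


Tangent line at P: 6*x - 4*y + 14 = 0.

Step 1: f(-1, 2) = 0, so P lies on C.
Step 2: partial derivatives
  f_x(x, y) = -4*x + 2*y - 2, f_y(x, y) = 2*x - 2.
  f_x(P) = 6, f_y(P) = -4 (gradient nonzero, so P is smooth).
Step 3: tangent line at P: 6·(x − -1) + -4·(y − 2) = 0.
Expanding: 6*x - 4*y + 14 = 0.


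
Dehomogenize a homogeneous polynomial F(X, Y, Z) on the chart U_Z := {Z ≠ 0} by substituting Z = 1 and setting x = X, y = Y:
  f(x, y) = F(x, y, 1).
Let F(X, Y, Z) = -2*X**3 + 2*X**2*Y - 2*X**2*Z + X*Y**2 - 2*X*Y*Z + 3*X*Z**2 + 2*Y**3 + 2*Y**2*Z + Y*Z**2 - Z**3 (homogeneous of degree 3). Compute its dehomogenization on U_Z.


f(x, y) = -2*x**3 + 2*x**2*y - 2*x**2 + x*y**2 - 2*x*y + 3*x + 2*y**3 + 2*y**2 + y - 1

On U_Z we set Z = 1. Each monomial c·X^i·Y^j·Z^k in F becomes c·x^i·y^j·1^k = c·x^i·y^j.
Substituting Z = 1: F(X, Y, 1) = -2*x**3 + 2*x**2*y - 2*x**2 + x*y**2 - 2*x*y + 3*x + 2*y**3 + 2*y**2 + y - 1.
Note: deg(f) ≤ deg(F) = 3; strict inequality happens when F is divisible by Z (lost terms).


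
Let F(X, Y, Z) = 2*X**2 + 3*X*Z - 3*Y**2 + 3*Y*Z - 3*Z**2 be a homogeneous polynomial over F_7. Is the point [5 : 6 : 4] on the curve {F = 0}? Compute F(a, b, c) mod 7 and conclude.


F(5,6,4) ≡ 5 (mod 7); P is NOT on the curve.

Evaluate F(5, 6, 4) term-by-term (mod 7).
  2*X**2 ↦ 2·25·1·1 = 50
  3*X*Z ↦ 3·5·1·4 = 60
  -3*Y**2 ↦ -3·1·36·1 = -108
  3*Y*Z ↦ 3·1·6·4 = 72
  -3*Z**2 ↦ -3·1·1·16 = -48
Sum: F(5, 6, 4) = (50) + (60) + (-108) + (72) + (-48) = 26.
Reducing mod 7: 26 ≡ 5 (mod 7).
Since F(a, b, c) ≡ 5 ≠ 0 (mod 7), P does NOT lie on the curve.


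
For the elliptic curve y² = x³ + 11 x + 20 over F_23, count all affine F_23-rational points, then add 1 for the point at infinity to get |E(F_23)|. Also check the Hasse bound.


Affine points = {(1, 3), (1, 20), (2, 2), (2, 21), (4, 6), (4, 17), (5, 4), (5, 19), (6, 7), (6, 16), (7, 7), (7, 16), (10, 7), (10, 16), (11, 0), (15, 8), (15, 15), (18, 1), (18, 22), (19, 2), (19, 21), (20, 11), (20, 12), (21, 6), (21, 17), (22, 10), (22, 13)}; affine count = 27; |E(F_23)| = 28.

Discriminant check: Δ ∝ 4a³ + 27b² = 4·11³ + 27·20² = 4·1331 + 27·400 ≡ 1 (mod 23). Nonzero ⇒ E is nonsingular.
For each x ∈ F_23, compute rhs = x³ + 11·x + 20 mod 23, then count y ∈ F_23 with y² ≡ rhs.
  x = 0: rhs = 20, matching y values: none (0 points).
  x = 1: rhs = 9, matching y values: 3, 20 (2 points).
  x = 2: rhs = 4, matching y values: 2, 21 (2 points).
  x = 3: rhs = 11, matching y values: none (0 points).
  x = 4: rhs = 13, matching y values: 6, 17 (2 points).
  x = 5: rhs = 16, matching y values: 4, 19 (2 points).
  x = 6: rhs = 3, matching y values: 7, 16 (2 points).
  x = 7: rhs = 3, matching y values: 7, 16 (2 points).
  x = 8: rhs = 22, matching y values: none (0 points).
  x = 9: rhs = 20, matching y values: none (0 points).
  x = 10: rhs = 3, matching y values: 7, 16 (2 points).
  x = 11: rhs = 0, matching y values: 0 (1 points).
  x = 12: rhs = 17, matching y values: none (0 points).
  x = 13: rhs = 14, matching y values: none (0 points).
  x = 14: rhs = 20, matching y values: none (0 points).
  x = 15: rhs = 18, matching y values: 8, 15 (2 points).
  x = 16: rhs = 14, matching y values: none (0 points).
  x = 17: rhs = 14, matching y values: none (0 points).
  x = 18: rhs = 1, matching y values: 1, 22 (2 points).
  x = 19: rhs = 4, matching y values: 2, 21 (2 points).
  x = 20: rhs = 6, matching y values: 11, 12 (2 points).
  x = 21: rhs = 13, matching y values: 6, 17 (2 points).
  x = 22: rhs = 8, matching y values: 10, 13 (2 points).
Total affine count: 27.
Full point count |E(F_23)| = 27 + 1 = 28.
Hasse bound: |28 − (23+1)| = |4| = 4 ≤ 2√23 ≈ 9.5917 ✓.


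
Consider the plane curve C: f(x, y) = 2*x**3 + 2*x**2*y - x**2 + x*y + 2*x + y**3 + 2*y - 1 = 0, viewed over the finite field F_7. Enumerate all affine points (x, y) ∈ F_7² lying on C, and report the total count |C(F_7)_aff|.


Affine F_7-points: {(2, 1), (4, 0), (4, 2), (4, 5), (5, 5), (6, 4)}; count = 6.

For each of the 49 pairs (x, y) ∈ F_7², evaluate f(x, y) mod 7. Record the zeros.
  x = 0: [0↦6, 1↦2, 2↦4, 3↦4, 4↦1, 5↦1, 6↦3]  zeros at y ∈ ∅
  x = 1: [0↦2, 1↦1, 2↦6, 3↦2, 4↦2, 5↦5, 6↦3]  zeros at y ∈ ∅
  x = 2: [0↦1, 1↦0, 2↦5, 3↦1, 4↦1, 5↦4, 6↦2]  zeros at y ∈ {1}
  x = 3: [0↦1, 1↦4, 2↦6, 3↦6, 4↦3, 5↦3, 6↦5]  zeros at y ∈ ∅
  x = 4: [0↦0, 1↦4, 2↦0, 3↦1, 4↦6, 5↦0, 6↦3]  zeros at y ∈ {0, 2, 5}
  x = 5: [0↦3, 1↦5, 2↦6, 3↦5, 4↦1, 5↦0, 6↦1]  zeros at y ∈ {5}
  x = 6: [0↦1, 1↦5, 2↦1, 3↦2, 4↦0, 5↦1, 6↦4]  zeros at y ∈ {4}
Collecting zeros: affine points = {(2, 1), (4, 0), (4, 2), (4, 5), (5, 5), (6, 4)}.
Total count |C(F_7)_aff| = 6.


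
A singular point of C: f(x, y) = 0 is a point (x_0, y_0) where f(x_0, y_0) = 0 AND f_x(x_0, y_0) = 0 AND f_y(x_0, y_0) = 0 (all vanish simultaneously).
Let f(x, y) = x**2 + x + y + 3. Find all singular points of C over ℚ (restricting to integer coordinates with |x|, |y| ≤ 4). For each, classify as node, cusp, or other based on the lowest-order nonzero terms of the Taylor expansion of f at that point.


No singular points in the scanned grid; C is smooth there.

Compute partial derivatives:
  f_x = 2*x + 1.
  f_y = 1.
f_y = 1 is a nonzero constant, so f_y never vanishes: no point (x, y) can satisfy f = f_x = f_y = 0. In particular no (x, y) ∈ {−4, ..., 4}² is singular; the curve is smooth.


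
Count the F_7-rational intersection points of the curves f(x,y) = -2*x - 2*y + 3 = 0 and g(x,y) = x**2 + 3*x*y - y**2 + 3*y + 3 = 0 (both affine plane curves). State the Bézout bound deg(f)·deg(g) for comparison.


Common zeros: {(0, 5), (5, 0)}; count = 2; Bézout bound = 2.

deg(f) = 1, deg(g) = 2, so Bézout bound = 2.
Scan x ∈ F_7. For each x, list the y ∈ F_7 with f(x, y) ≡ 0 and those with g(x, y) ≡ 0 (mod 7); the common zeros in that column are the intersection.
  x = 0: f ≡ 0 at y ∈ {5}; g ≡ 0 at y ∈ {5}; common: {5}.
  x = 1: f ≡ 0 at y ∈ {4}; g ≡ 0 at y ∈ ∅; common: ∅.
  x = 2: f ≡ 0 at y ∈ {3}; g ≡ 0 at y ∈ {0, 2}; common: ∅.
  x = 3: f ≡ 0 at y ∈ {2}; g ≡ 0 at y ∈ ∅; common: ∅.
  x = 4: f ≡ 0 at y ∈ {1}; g ≡ 0 at y ∈ {4}; common: ∅.
  x = 5: f ≡ 0 at y ∈ {0}; g ≡ 0 at y ∈ {0, 4}; common: {0}.
  x = 6: f ≡ 0 at y ∈ {6}; g ≡ 0 at y ∈ {2, 5}; common: ∅.
Collecting: common zeros = {(0, 5), (5, 0)}, so the count is 2.
Comparison with the Bézout bound: 2 ≤ 2 = deg(f)·deg(g), as expected for curves with no common component (the bound is attained).
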